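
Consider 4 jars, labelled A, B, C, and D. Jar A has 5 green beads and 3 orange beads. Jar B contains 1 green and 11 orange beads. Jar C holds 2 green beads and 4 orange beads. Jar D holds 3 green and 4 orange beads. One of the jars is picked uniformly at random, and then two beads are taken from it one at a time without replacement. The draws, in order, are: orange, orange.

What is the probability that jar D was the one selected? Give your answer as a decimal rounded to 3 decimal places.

Compute the likelihood of the observed sequence for each case: P(data | jar A) = (3/8)(2/7) = 0.10714; P(data | jar B) = (11/12)(10/11) = 0.83333; P(data | jar C) = (4/6)(3/5) = 0.4; P(data | jar D) = (4/7)(3/6) = 0.28571.
Weighting by the prior gives 1/4 · 0.10714 = 0.026786, 1/4 · 0.83333 = 0.20833, 1/4 · 0.4 = 0.1, 1/4 · 0.28571 = 0.071429; summing to 0.40655.
Therefore the posterior P(jar D | data) = (0.071429) / (0.40655) = 0.1757.

0.176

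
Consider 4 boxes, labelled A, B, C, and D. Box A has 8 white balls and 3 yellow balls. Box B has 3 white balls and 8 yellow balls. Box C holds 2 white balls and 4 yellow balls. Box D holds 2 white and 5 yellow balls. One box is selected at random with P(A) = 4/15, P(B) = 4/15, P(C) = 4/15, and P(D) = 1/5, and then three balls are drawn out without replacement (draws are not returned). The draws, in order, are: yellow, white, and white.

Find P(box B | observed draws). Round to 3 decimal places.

0.151

The likelihood of the observed sequence under each hypothesis: P(data | box A) = (3/11)(8/10)(7/9) = 0.1697; P(data | box B) = (8/11)(3/10)(2/9) = 0.048485; P(data | box C) = (4/6)(2/5)(1/4) = 0.066667; P(data | box D) = (5/7)(2/6)(1/5) = 0.047619.
Multiplying each by its prior: 4/15 · 0.1697 = 0.045253, 4/15 · 0.048485 = 0.012929, 4/15 · 0.066667 = 0.017778, 1/5 · 0.047619 = 0.0095238; with total 0.085483.
Hence P(box B | data) = (0.012929) / (0.085483) = 0.15125.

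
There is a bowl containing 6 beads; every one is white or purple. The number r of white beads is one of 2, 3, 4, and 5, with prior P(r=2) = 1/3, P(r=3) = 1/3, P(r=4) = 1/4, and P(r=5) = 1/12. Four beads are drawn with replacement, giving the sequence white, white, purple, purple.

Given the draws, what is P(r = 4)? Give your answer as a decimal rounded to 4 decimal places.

Under each hypothesis, the probability of the observed sequence is: P(data | r = 2) = (2/6)(2/6)(4/6)(4/6) = 0.049383; P(data | r = 3) = (3/6)(3/6)(3/6)(3/6) = 0.0625; P(data | r = 4) = (4/6)(4/6)(2/6)(2/6) = 0.049383; P(data | r = 5) = (5/6)(5/6)(1/6)(1/6) = 0.01929.
Multiplying each by its prior: 1/3 · 0.049383 = 0.016461, 1/3 · 0.0625 = 0.020833, 1/4 · 0.049383 = 0.012346, 1/12 · 0.01929 = 0.0016075; summing to 0.051247.
So P(r = 4 | data) = (0.012346) / (0.051247) = 0.2409.

0.2409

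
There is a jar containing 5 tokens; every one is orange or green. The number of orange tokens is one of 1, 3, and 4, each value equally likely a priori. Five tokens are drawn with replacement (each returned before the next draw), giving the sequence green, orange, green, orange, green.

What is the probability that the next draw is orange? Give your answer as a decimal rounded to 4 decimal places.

Compute the likelihood of the observed sequence for each case: P(data | r = 1) = (4/5)(1/5)(4/5)(1/5)(4/5) = 0.02048; P(data | r = 3) = (2/5)(3/5)(2/5)(3/5)(2/5) = 0.02304; P(data | r = 4) = (1/5)(4/5)(1/5)(4/5)(1/5) = 0.00512.
Weighting by the prior gives 1/3 · 0.02048 = 0.0068267, 1/3 · 0.02304 = 0.00768, 1/3 · 0.00512 = 0.0017067; summing to 0.016213.
Normalising, the posterior is P(r = 1 | data) = 0.42105, P(r = 3 | data) = 0.47368, P(r = 4 | data) = 0.10526.
So P(orange next | data) = Σ P(orange next | H) P(H | data) = (1/5)(0.42105) + (3/5)(0.47368) + (4/5)(0.10526) = 0.45263.

0.4526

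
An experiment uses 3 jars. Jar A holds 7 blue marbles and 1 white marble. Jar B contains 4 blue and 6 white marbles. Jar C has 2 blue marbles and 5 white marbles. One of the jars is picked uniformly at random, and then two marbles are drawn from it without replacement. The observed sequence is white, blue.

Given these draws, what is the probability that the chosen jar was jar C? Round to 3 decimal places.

Under each hypothesis, the probability of the observed sequence is: P(data | jar A) = (1/8)(7/7) = 0.125; P(data | jar B) = (6/10)(4/9) = 0.26667; P(data | jar C) = (5/7)(2/6) = 0.2381.
The prior-weighted likelihoods are 1/3 · 0.125 = 0.041667, 1/3 · 0.26667 = 0.088889, 1/3 · 0.2381 = 0.079365; with total 0.20992.
Hence P(jar C | data) = (0.079365) / (0.20992) = 0.37807.

0.378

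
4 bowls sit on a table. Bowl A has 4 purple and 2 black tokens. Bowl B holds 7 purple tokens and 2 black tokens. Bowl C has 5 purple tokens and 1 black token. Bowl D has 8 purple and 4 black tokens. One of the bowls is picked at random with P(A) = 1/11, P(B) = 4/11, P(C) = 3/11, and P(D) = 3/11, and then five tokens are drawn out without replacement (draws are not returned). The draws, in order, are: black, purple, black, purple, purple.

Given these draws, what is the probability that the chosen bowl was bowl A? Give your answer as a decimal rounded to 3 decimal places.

0.219

Under each hypothesis, the probability of the observed sequence is: P(data | bowl A) = (2/6)(4/5)(1/4)(3/3)(2/2) = 0.066667; P(data | bowl B) = (2/9)(7/8)(1/7)(6/6)(5/5) = 0.027778; P(data | bowl C) = (1/6)(5/5)(0/4) = 0; P(data | bowl D) = (4/12)(8/11)(3/10)(7/9)(6/8) = 0.042424.
The prior-weighted likelihoods are 1/11 · 0.066667 = 0.0060606, 4/11 · 0.027778 = 0.010101, 3/11 · 0 = 0, 3/11 · 0.042424 = 0.01157; summing to 0.027732.
By Bayes' rule, P(bowl A | data) = (0.0060606) / (0.027732) = 0.21854.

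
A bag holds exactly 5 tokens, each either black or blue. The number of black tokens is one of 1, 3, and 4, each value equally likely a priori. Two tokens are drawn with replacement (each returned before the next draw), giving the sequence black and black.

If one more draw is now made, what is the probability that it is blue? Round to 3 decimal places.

The likelihood of the observed sequence under each hypothesis: P(data | r = 1) = (1/5)(1/5) = 1/25; P(data | r = 3) = (3/5)(3/5) = 9/25; P(data | r = 4) = (4/5)(4/5) = 16/25.
Weighting by the prior gives 1/3 · 1/25 = 1/75, 1/3 · 9/25 = 3/25, 1/3 · 16/25 = 16/75; summing to 26/75.
Normalising, the posterior is P(r = 1 | data) = 1/26, P(r = 3 | data) = 9/26, P(r = 4 | data) = 8/13.
Averaging over the posterior, P(blue next | data) = (4/5)(1/26) + (2/5)(9/26) + (1/5)(8/13) = 19/65.

0.292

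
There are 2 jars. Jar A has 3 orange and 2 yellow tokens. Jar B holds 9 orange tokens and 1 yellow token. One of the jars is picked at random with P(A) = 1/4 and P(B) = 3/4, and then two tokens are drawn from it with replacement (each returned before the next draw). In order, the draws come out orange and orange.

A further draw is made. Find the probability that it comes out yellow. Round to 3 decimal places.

Compute the likelihood of the observed sequence for each case: P(data | jar A) = (3/5)(3/5) = 9/25; P(data | jar B) = (9/10)(9/10) = 81/100.
Weighting by the prior gives 1/4 · 9/25 = 9/100, 3/4 · 81/100 = 243/400; with total 279/400.
The posterior is then P(jar A | data) = 4/31, P(jar B | data) = 27/31.
The predictive probability is P(yellow next | data) = (2/5)(4/31) + (1/10)(27/31) = 43/310.

0.139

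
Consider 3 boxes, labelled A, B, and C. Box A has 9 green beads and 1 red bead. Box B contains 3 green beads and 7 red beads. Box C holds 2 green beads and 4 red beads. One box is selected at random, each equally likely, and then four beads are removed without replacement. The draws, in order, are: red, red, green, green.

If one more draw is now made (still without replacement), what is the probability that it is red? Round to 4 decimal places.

0.9286

For each hypothesis, P(data | H) works out to: P(data | box A) = (1/10)(0/9) = 0; P(data | box B) = (7/10)(6/9)(3/8)(2/7) = 1/20; P(data | box C) = (4/6)(3/5)(2/4)(1/3) = 1/15.
The prior-weighted likelihoods are 1/3 · 0 = 0, 1/3 · 1/20 = 1/60, 1/3 · 1/15 = 1/45; summing to 7/180.
Dividing through by the total gives posterior P(box A | data) = 0, P(box B | data) = 3/7, P(box C | data) = 4/7.
The predictive probability is P(red next | data) = (5/6)(3/7) + (1)(4/7) = 13/14.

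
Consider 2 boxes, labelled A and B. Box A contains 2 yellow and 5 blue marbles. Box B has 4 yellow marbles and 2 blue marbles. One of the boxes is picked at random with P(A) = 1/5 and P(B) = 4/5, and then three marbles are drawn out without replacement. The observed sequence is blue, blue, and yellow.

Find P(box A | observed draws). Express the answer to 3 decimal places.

0.417

The likelihood of the observed sequence under each hypothesis: P(data | box A) = (5/7)(4/6)(2/5) = 4/21; P(data | box B) = (2/6)(1/5)(4/4) = 1/15.
Weighting by the prior gives 1/5 · 4/21 = 4/105, 4/5 · 1/15 = 4/75; these sum to 16/175.
Therefore the posterior P(box A | data) = (4/105) / (16/175) = 5/12.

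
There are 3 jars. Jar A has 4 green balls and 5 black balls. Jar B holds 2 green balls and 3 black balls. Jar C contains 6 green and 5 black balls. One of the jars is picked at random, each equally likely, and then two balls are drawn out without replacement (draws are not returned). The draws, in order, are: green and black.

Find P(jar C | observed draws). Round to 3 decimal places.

The likelihood of the observed sequence under each hypothesis: P(data | jar A) = (4/9)(5/8) = 0.27778; P(data | jar B) = (2/5)(3/4) = 0.3; P(data | jar C) = (6/11)(5/10) = 0.27273.
Multiplying each by its prior: 1/3 · 0.27778 = 0.092593, 1/3 · 0.3 = 0.1, 1/3 · 0.27273 = 0.090909; these sum to 0.2835.
Hence P(jar C | data) = (0.090909) / (0.2835) = 0.32067.

0.321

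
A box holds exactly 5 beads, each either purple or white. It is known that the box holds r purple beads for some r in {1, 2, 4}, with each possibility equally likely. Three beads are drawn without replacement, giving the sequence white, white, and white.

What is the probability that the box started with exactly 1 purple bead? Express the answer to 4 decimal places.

0.8000

Under each hypothesis, the probability of the observed sequence is: P(data | r = 1) = (4/5)(3/4)(2/3) = 2/5; P(data | r = 2) = (3/5)(2/4)(1/3) = 1/10; P(data | r = 4) = (1/5)(0/4) = 0.
Weighting by the prior gives 1/3 · 2/5 = 2/15, 1/3 · 1/10 = 1/30, 1/3 · 0 = 0; these sum to 1/6.
Hence P(r = 1 | data) = (2/15) / (1/6) = 4/5.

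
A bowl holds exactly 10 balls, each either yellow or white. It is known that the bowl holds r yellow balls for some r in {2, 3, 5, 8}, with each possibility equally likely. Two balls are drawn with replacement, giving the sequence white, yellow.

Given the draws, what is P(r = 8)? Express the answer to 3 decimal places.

Under each hypothesis, the probability of the observed sequence is: P(data | r = 2) = (8/10)(2/10) = 4/25; P(data | r = 3) = (7/10)(3/10) = 21/100; P(data | r = 5) = (5/10)(5/10) = 1/4; P(data | r = 8) = (2/10)(8/10) = 4/25.
Multiplying each by its prior: 1/4 · 4/25 = 1/25, 1/4 · 21/100 = 21/400, 1/4 · 1/4 = 1/16, 1/4 · 4/25 = 1/25; with total 39/200.
So P(r = 8 | data) = (1/25) / (39/200) = 8/39.

0.205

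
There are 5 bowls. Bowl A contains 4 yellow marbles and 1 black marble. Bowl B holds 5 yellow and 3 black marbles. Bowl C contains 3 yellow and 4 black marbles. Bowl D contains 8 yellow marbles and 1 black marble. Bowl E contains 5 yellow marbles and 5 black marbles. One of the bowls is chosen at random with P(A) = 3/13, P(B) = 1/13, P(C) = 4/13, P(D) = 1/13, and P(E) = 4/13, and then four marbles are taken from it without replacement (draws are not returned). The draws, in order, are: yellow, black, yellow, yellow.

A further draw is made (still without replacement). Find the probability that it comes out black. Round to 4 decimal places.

0.2790

The likelihood of the observed sequence under each hypothesis: P(data | bowl A) = (4/5)(1/4)(3/3)(2/2) = 0.2; P(data | bowl B) = (5/8)(3/7)(4/6)(3/5) = 0.10714; P(data | bowl C) = (3/7)(4/6)(2/5)(1/4) = 0.028571; P(data | bowl D) = (8/9)(1/8)(7/7)(6/6) = 0.11111; P(data | bowl E) = (5/10)(5/9)(4/8)(3/7) = 0.059524.
The prior-weighted likelihoods are 3/13 · 0.2 = 0.046154, 1/13 · 0.10714 = 0.0082418, 4/13 · 0.028571 = 0.0087912, 1/13 · 0.11111 = 0.008547, 4/13 · 0.059524 = 0.018315; these sum to 0.090049.
Dividing through by the total gives posterior P(bowl A | data) = 0.51254, P(bowl B | data) = 0.091525, P(bowl C | data) = 0.097627, P(bowl D | data) = 0.094915, P(bowl E | data) = 0.20339.
The predictive probability is P(black next | data) = (0)(0.51254) + (1/2)(0.091525) + (1)(0.097627) + (0)(0.094915) + (2/3)(0.20339) = 0.27898.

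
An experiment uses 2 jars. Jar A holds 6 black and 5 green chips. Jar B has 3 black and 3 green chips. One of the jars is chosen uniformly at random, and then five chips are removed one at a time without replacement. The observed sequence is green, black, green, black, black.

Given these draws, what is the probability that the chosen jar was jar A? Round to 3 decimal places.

0.464

For each hypothesis, P(data | H) works out to: P(data | jar A) = (5/11)(6/10)(4/9)(5/8)(4/7) = 0.04329; P(data | jar B) = (3/6)(3/5)(2/4)(2/3)(1/2) = 0.05.
Weighting by the prior gives 1/2 · 0.04329 = 0.021645, 1/2 · 0.05 = 0.025; with total 0.046645.
Therefore the posterior P(jar A | data) = (0.021645) / (0.046645) = 0.46404.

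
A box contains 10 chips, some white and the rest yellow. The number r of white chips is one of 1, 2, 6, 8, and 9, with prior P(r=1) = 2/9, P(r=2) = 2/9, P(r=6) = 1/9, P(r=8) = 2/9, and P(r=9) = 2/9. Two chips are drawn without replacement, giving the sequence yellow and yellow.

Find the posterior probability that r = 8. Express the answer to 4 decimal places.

0.0147

The likelihood of the observed sequence under each hypothesis: P(data | r = 1) = (9/10)(8/9) = 4/5; P(data | r = 2) = (8/10)(7/9) = 28/45; P(data | r = 6) = (4/10)(3/9) = 2/15; P(data | r = 8) = (2/10)(1/9) = 1/45; P(data | r = 9) = (1/10)(0/9) = 0.
Weighting by the prior gives 2/9 · 4/5 = 8/45, 2/9 · 28/45 = 56/405, 1/9 · 2/15 = 2/135, 2/9 · 1/45 = 2/405, 2/9 · 0 = 0; summing to 136/405.
Hence P(r = 8 | data) = (2/405) / (136/405) = 1/68.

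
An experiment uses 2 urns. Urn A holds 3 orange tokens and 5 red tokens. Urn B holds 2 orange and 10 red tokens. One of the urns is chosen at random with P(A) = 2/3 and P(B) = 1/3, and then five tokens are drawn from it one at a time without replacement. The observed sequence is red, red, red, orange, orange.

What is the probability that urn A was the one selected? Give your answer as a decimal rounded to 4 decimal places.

0.8761

The likelihood of the observed sequence under each hypothesis: P(data | urn A) = (5/8)(4/7)(3/6)(3/5)(2/4) = 0.053571; P(data | urn B) = (10/12)(9/11)(8/10)(2/9)(1/8) = 0.015152.
The prior-weighted likelihoods are 2/3 · 0.053571 = 0.035714, 1/3 · 0.015152 = 0.0050505; these sum to 0.040765.
Hence P(urn A | data) = (0.035714) / (0.040765) = 0.87611.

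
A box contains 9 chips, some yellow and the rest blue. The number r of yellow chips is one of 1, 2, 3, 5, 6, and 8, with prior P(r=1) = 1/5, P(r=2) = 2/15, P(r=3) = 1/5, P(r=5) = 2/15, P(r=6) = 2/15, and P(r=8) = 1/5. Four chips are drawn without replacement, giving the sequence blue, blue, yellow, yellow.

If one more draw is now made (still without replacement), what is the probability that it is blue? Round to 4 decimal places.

Under each hypothesis, the probability of the observed sequence is: P(data | r = 1) = (8/9)(7/8)(1/7)(0/6) = 0; P(data | r = 2) = (7/9)(6/8)(2/7)(1/6) = 0.027778; P(data | r = 3) = (6/9)(5/8)(3/7)(2/6) = 0.059524; P(data | r = 5) = (4/9)(3/8)(5/7)(4/6) = 0.079365; P(data | r = 6) = (3/9)(2/8)(6/7)(5/6) = 0.059524; P(data | r = 8) = (1/9)(0/8) = 0.
The prior-weighted likelihoods are 1/5 · 0 = 0, 2/15 · 0.027778 = 0.0037037, 1/5 · 0.059524 = 0.011905, 2/15 · 0.079365 = 0.010582, 2/15 · 0.059524 = 0.0079365, 1/5 · 0 = 0; these sum to 0.034127.
Dividing through by the total gives posterior P(r = 1 | data) = 0, P(r = 2 | data) = 0.10853, P(r = 3 | data) = 0.34884, P(r = 5 | data) = 0.31008, P(r = 6 | data) = 0.23256, P(r = 8 | data) = 0.
The predictive probability is P(blue next | data) = (1)(0.10853) + (4/5)(0.34884) + (2/5)(0.31008) + (1/5)(0.23256) = 0.55814.

0.5581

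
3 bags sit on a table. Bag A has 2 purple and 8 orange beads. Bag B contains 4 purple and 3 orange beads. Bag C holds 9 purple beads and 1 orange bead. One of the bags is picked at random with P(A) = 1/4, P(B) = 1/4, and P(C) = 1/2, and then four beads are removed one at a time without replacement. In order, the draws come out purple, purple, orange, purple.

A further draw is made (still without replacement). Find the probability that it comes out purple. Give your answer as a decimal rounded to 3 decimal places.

0.800

The likelihood of the observed sequence under each hypothesis: P(data | bag A) = (2/10)(1/9)(8/8)(0/7) = 0; P(data | bag B) = (4/7)(3/6)(3/5)(2/4) = 3/35; P(data | bag C) = (9/10)(8/9)(1/8)(7/7) = 1/10.
Multiplying each by its prior: 1/4 · 0 = 0, 1/4 · 3/35 = 3/140, 1/2 · 1/10 = 1/20; summing to 1/14.
Dividing through by the total gives posterior P(bag A | data) = 0, P(bag B | data) = 3/10, P(bag C | data) = 7/10.
The predictive probability is P(purple next | data) = (1/3)(3/10) + (1)(7/10) = 4/5.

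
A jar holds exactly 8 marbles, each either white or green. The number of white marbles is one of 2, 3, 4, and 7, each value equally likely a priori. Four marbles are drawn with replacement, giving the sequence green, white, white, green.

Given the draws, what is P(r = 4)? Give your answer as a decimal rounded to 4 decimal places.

0.3798

Under each hypothesis, the probability of the observed sequence is: P(data | r = 2) = (6/8)(2/8)(2/8)(6/8) = 0.035156; P(data | r = 3) = (5/8)(3/8)(3/8)(5/8) = 0.054932; P(data | r = 4) = (4/8)(4/8)(4/8)(4/8) = 0.0625; P(data | r = 7) = (1/8)(7/8)(7/8)(1/8) = 0.011963.
Weighting by the prior gives 1/4 · 0.035156 = 0.0087891, 1/4 · 0.054932 = 0.013733, 1/4 · 0.0625 = 0.015625, 1/4 · 0.011963 = 0.0029907; summing to 0.041138.
Therefore the posterior P(r = 4 | data) = (0.015625) / (0.041138) = 0.37982.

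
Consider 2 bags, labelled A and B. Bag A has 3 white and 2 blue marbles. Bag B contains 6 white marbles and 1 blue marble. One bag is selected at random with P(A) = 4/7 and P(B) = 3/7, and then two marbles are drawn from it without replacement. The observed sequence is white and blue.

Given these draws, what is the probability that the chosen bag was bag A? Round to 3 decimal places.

0.737

Under each hypothesis, the probability of the observed sequence is: P(data | bag A) = (3/5)(2/4) = 3/10; P(data | bag B) = (6/7)(1/6) = 1/7.
The prior-weighted likelihoods are 4/7 · 3/10 = 6/35, 3/7 · 1/7 = 3/49; summing to 57/245.
Hence P(bag A | data) = (6/35) / (57/245) = 14/19.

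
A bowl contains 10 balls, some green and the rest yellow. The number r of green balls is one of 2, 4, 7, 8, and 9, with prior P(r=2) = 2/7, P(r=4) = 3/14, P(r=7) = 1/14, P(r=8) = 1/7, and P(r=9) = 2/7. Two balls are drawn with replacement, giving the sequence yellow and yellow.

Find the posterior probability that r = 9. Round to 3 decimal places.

0.010

The likelihood of the observed sequence under each hypothesis: P(data | r = 2) = (8/10)(8/10) = 0.64; P(data | r = 4) = (6/10)(6/10) = 0.36; P(data | r = 7) = (3/10)(3/10) = 0.09; P(data | r = 8) = (2/10)(2/10) = 0.04; P(data | r = 9) = (1/10)(1/10) = 0.01.
Multiplying each by its prior: 2/7 · 0.64 = 0.18286, 3/14 · 0.36 = 0.077143, 1/14 · 0.09 = 0.0064286, 1/7 · 0.04 = 0.0057143, 2/7 · 0.01 = 0.0028571; these sum to 0.275.
So P(r = 9 | data) = (0.0028571) / (0.275) = 0.01039.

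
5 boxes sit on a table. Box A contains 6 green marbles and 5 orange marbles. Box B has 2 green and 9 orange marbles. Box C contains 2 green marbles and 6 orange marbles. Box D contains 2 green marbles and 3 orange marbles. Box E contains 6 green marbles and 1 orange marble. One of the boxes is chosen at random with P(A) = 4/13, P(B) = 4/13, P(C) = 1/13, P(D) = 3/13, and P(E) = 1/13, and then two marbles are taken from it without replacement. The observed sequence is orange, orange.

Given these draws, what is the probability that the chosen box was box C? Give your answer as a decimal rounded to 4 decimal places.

0.1120

Compute the likelihood of the observed sequence for each case: P(data | box A) = (5/11)(4/10) = 0.18182; P(data | box B) = (9/11)(8/10) = 0.65455; P(data | box C) = (6/8)(5/7) = 0.53571; P(data | box D) = (3/5)(2/4) = 0.3; P(data | box E) = (1/7)(0/6) = 0.
Weighting by the prior gives 4/13 · 0.18182 = 0.055944, 4/13 · 0.65455 = 0.2014, 1/13 · 0.53571 = 0.041209, 3/13 · 0.3 = 0.069231, 1/13 · 0 = 0; these sum to 0.36778.
So P(box C | data) = (0.041209) / (0.36778) = 0.11205.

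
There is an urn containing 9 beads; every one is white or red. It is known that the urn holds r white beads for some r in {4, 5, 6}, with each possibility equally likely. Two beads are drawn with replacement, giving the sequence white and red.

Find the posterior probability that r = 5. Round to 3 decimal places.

0.345

Under each hypothesis, the probability of the observed sequence is: P(data | r = 4) = (4/9)(5/9) = 20/81; P(data | r = 5) = (5/9)(4/9) = 20/81; P(data | r = 6) = (6/9)(3/9) = 2/9.
Multiplying each by its prior: 1/3 · 20/81 = 20/243, 1/3 · 20/81 = 20/243, 1/3 · 2/9 = 2/27; with total 58/243.
By Bayes' rule, P(r = 5 | data) = (20/243) / (58/243) = 10/29.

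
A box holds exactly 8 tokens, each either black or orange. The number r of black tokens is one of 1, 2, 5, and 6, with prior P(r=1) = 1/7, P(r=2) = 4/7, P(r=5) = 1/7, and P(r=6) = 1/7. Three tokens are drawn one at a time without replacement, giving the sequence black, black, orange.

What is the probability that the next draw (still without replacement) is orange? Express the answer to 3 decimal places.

Compute the likelihood of the observed sequence for each case: P(data | r = 1) = (1/8)(0/7) = 0; P(data | r = 2) = (2/8)(1/7)(6/6) = 1/28; P(data | r = 5) = (5/8)(4/7)(3/6) = 5/28; P(data | r = 6) = (6/8)(5/7)(2/6) = 5/28.
Weighting by the prior gives 1/7 · 0 = 0, 4/7 · 1/28 = 1/49, 1/7 · 5/28 = 5/196, 1/7 · 5/28 = 5/196; with total 1/14.
Dividing through by the total gives posterior P(r = 1 | data) = 0, P(r = 2 | data) = 2/7, P(r = 5 | data) = 5/14, P(r = 6 | data) = 5/14.
Averaging over the posterior, P(orange next | data) = (1)(2/7) + (2/5)(5/14) + (1/5)(5/14) = 1/2.

0.500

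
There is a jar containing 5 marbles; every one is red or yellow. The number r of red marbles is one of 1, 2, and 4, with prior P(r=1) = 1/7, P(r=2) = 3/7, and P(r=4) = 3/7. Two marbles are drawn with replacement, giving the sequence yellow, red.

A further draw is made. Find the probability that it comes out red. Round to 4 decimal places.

Under each hypothesis, the probability of the observed sequence is: P(data | r = 1) = (4/5)(1/5) = 4/25; P(data | r = 2) = (3/5)(2/5) = 6/25; P(data | r = 4) = (1/5)(4/5) = 4/25.
Weighting by the prior gives 1/7 · 4/25 = 4/175, 3/7 · 6/25 = 18/175, 3/7 · 4/25 = 12/175; these sum to 34/175.
Dividing through by the total gives posterior P(r = 1 | data) = 2/17, P(r = 2 | data) = 9/17, P(r = 4 | data) = 6/17.
So P(red next | data) = Σ P(red next | H) P(H | data) = (1/5)(2/17) + (2/5)(9/17) + (4/5)(6/17) = 44/85.

0.5176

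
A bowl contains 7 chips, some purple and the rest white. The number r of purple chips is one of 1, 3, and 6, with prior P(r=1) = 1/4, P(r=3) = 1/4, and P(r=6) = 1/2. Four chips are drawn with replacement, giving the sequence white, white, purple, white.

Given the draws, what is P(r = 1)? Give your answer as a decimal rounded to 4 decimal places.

Under each hypothesis, the probability of the observed sequence is: P(data | r = 1) = (6/7)(6/7)(1/7)(6/7) = 0.089963; P(data | r = 3) = (4/7)(4/7)(3/7)(4/7) = 0.079967; P(data | r = 6) = (1/7)(1/7)(6/7)(1/7) = 0.002499.
Multiplying each by its prior: 1/4 · 0.089963 = 0.022491, 1/4 · 0.079967 = 0.019992, 1/2 · 0.002499 = 0.0012495; these sum to 0.043732.
By Bayes' rule, P(r = 1 | data) = (0.022491) / (0.043732) = 0.51429.

0.5143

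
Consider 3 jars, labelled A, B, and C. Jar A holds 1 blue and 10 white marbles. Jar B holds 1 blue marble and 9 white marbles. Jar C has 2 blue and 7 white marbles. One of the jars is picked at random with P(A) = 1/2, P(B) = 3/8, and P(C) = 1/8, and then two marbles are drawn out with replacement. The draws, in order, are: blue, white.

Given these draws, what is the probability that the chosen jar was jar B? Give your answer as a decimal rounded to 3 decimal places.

The likelihood of the observed sequence under each hypothesis: P(data | jar A) = (1/11)(10/11) = 0.082645; P(data | jar B) = (1/10)(9/10) = 0.09; P(data | jar C) = (2/9)(7/9) = 0.17284.
Multiplying each by its prior: 1/2 · 0.082645 = 0.041322, 3/8 · 0.09 = 0.03375, 1/8 · 0.17284 = 0.021605; with total 0.096677.
Hence P(jar B | data) = (0.03375) / (0.096677) = 0.3491.

0.349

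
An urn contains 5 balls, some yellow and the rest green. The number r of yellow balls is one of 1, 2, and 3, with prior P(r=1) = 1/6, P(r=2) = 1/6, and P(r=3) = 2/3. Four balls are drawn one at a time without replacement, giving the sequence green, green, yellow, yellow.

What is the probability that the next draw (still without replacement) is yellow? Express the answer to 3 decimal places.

For each hypothesis, P(data | H) works out to: P(data | r = 1) = (4/5)(3/4)(1/3)(0/2) = 0; P(data | r = 2) = (3/5)(2/4)(2/3)(1/2) = 1/10; P(data | r = 3) = (2/5)(1/4)(3/3)(2/2) = 1/10.
The prior-weighted likelihoods are 1/6 · 0 = 0, 1/6 · 1/10 = 1/60, 2/3 · 1/10 = 1/15; with total 1/12.
The posterior is then P(r = 1 | data) = 0, P(r = 2 | data) = 1/5, P(r = 3 | data) = 4/5.
The predictive probability is P(yellow next | data) = (0)(1/5) + (1)(4/5) = 4/5.

0.800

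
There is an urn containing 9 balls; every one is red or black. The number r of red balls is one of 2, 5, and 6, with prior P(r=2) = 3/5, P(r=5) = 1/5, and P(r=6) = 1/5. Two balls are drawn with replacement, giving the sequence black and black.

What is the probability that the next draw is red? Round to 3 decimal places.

0.276

For each hypothesis, P(data | H) works out to: P(data | r = 2) = (7/9)(7/9) = 49/81; P(data | r = 5) = (4/9)(4/9) = 16/81; P(data | r = 6) = (3/9)(3/9) = 1/9.
The prior-weighted likelihoods are 3/5 · 49/81 = 49/135, 1/5 · 16/81 = 16/405, 1/5 · 1/9 = 1/45; these sum to 172/405.
Normalising, the posterior is P(r = 2 | data) = 147/172, P(r = 5 | data) = 4/43, P(r = 6 | data) = 9/172.
So P(red next | data) = Σ P(red next | H) P(H | data) = (2/9)(147/172) + (5/9)(4/43) + (2/3)(9/172) = 107/387.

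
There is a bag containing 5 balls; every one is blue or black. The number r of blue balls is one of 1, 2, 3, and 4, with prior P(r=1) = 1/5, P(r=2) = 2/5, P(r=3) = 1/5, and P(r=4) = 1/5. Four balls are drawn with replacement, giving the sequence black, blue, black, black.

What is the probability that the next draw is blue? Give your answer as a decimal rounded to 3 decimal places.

Compute the likelihood of the observed sequence for each case: P(data | r = 1) = (4/5)(1/5)(4/5)(4/5) = 0.1024; P(data | r = 2) = (3/5)(2/5)(3/5)(3/5) = 0.0864; P(data | r = 3) = (2/5)(3/5)(2/5)(2/5) = 0.0384; P(data | r = 4) = (1/5)(4/5)(1/5)(1/5) = 0.0064.
Multiplying each by its prior: 1/5 · 0.1024 = 0.02048, 2/5 · 0.0864 = 0.03456, 1/5 · 0.0384 = 0.00768, 1/5 · 0.0064 = 0.00128; summing to 0.064.
Normalising, the posterior is P(r = 1 | data) = 0.32, P(r = 2 | data) = 0.54, P(r = 3 | data) = 0.12, P(r = 4 | data) = 0.02.
The predictive probability is P(blue next | data) = (1/5)(0.32) + (2/5)(0.54) + (3/5)(0.12) + (4/5)(0.02) = 0.368.

0.368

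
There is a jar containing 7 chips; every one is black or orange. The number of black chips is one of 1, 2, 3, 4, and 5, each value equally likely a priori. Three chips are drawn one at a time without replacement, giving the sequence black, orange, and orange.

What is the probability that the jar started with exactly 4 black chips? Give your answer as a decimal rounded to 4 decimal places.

The likelihood of the observed sequence under each hypothesis: P(data | r = 1) = (1/7)(6/6)(5/5) = 1/7; P(data | r = 2) = (2/7)(5/6)(4/5) = 4/21; P(data | r = 3) = (3/7)(4/6)(3/5) = 6/35; P(data | r = 4) = (4/7)(3/6)(2/5) = 4/35; P(data | r = 5) = (5/7)(2/6)(1/5) = 1/21.
The prior-weighted likelihoods are 1/5 · 1/7 = 1/35, 1/5 · 4/21 = 4/105, 1/5 · 6/35 = 6/175, 1/5 · 4/35 = 4/175, 1/5 · 1/21 = 1/105; with total 2/15.
By Bayes' rule, P(r = 4 | data) = (4/175) / (2/15) = 6/35.

0.1714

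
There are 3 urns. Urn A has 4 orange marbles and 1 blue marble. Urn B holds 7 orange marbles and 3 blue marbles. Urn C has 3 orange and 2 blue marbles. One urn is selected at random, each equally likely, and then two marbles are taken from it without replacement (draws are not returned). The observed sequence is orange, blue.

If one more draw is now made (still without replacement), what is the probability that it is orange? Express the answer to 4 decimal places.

0.7841

The likelihood of the observed sequence under each hypothesis: P(data | urn A) = (4/5)(1/4) = 1/5; P(data | urn B) = (7/10)(3/9) = 7/30; P(data | urn C) = (3/5)(2/4) = 3/10.
Weighting by the prior gives 1/3 · 1/5 = 1/15, 1/3 · 7/30 = 7/90, 1/3 · 3/10 = 1/10; these sum to 11/45.
The posterior is then P(urn A | data) = 3/11, P(urn B | data) = 7/22, P(urn C | data) = 9/22.
Averaging over the posterior, P(orange next | data) = (1)(3/11) + (3/4)(7/22) + (2/3)(9/22) = 69/88.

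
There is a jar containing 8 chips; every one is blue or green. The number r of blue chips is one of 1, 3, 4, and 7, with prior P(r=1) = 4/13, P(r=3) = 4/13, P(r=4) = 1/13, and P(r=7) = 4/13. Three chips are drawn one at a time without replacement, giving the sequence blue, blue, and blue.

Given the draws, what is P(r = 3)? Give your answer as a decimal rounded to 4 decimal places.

Compute the likelihood of the observed sequence for each case: P(data | r = 1) = (1/8)(0/7) = 0; P(data | r = 3) = (3/8)(2/7)(1/6) = 1/56; P(data | r = 4) = (4/8)(3/7)(2/6) = 1/14; P(data | r = 7) = (7/8)(6/7)(5/6) = 5/8.
The prior-weighted likelihoods are 4/13 · 0 = 0, 4/13 · 1/56 = 1/182, 1/13 · 1/14 = 1/182, 4/13 · 5/8 = 5/26; with total 37/182.
By Bayes' rule, P(r = 3 | data) = (1/182) / (37/182) = 1/37.

0.0270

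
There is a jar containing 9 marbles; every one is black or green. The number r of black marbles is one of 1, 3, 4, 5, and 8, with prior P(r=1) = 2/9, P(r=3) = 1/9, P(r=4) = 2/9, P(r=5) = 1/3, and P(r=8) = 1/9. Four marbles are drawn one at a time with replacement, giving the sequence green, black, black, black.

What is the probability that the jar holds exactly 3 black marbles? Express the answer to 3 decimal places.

0.057

Under each hypothesis, the probability of the observed sequence is: P(data | r = 1) = (8/9)(1/9)(1/9)(1/9) = 0.0012193; P(data | r = 3) = (6/9)(3/9)(3/9)(3/9) = 0.024691; P(data | r = 4) = (5/9)(4/9)(4/9)(4/9) = 0.048773; P(data | r = 5) = (4/9)(5/9)(5/9)(5/9) = 0.076208; P(data | r = 8) = (1/9)(8/9)(8/9)(8/9) = 0.078037.
Weighting by the prior gives 2/9 · 0.0012193 = 0.00027096, 1/9 · 0.024691 = 0.0027435, 2/9 · 0.048773 = 0.010838, 1/3 · 0.076208 = 0.025403, 1/9 · 0.078037 = 0.0086708; with total 0.047926.
So P(r = 3 | data) = (0.0027435) / (0.047926) = 0.057244.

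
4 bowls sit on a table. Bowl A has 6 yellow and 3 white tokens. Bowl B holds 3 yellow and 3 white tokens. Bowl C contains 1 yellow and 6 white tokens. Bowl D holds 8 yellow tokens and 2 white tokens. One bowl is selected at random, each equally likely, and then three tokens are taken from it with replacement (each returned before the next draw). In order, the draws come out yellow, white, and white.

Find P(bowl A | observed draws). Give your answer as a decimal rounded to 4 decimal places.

Compute the likelihood of the observed sequence for each case: P(data | bowl A) = (6/9)(3/9)(3/9) = 0.074074; P(data | bowl B) = (3/6)(3/6)(3/6) = 0.125; P(data | bowl C) = (1/7)(6/7)(6/7) = 0.10496; P(data | bowl D) = (8/10)(2/10)(2/10) = 0.032.
Weighting by the prior gives 1/4 · 0.074074 = 0.018519, 1/4 · 0.125 = 0.03125, 1/4 · 0.10496 = 0.026239, 1/4 · 0.032 = 0.008; summing to 0.084008.
Therefore the posterior P(bowl A | data) = (0.018519) / (0.084008) = 0.22044.

0.2204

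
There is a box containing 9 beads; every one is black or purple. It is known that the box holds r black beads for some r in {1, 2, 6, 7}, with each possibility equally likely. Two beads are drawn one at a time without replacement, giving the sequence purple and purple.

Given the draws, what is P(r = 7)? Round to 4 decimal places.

0.0189

Compute the likelihood of the observed sequence for each case: P(data | r = 1) = (8/9)(7/8) = 7/9; P(data | r = 2) = (7/9)(6/8) = 7/12; P(data | r = 6) = (3/9)(2/8) = 1/12; P(data | r = 7) = (2/9)(1/8) = 1/36.
Weighting by the prior gives 1/4 · 7/9 = 7/36, 1/4 · 7/12 = 7/48, 1/4 · 1/12 = 1/48, 1/4 · 1/36 = 1/144; these sum to 53/144.
Hence P(r = 7 | data) = (1/144) / (53/144) = 1/53.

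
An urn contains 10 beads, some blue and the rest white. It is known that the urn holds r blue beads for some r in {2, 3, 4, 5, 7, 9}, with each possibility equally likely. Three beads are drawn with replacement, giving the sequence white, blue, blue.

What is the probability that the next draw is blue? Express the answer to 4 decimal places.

0.5551

Under each hypothesis, the probability of the observed sequence is: P(data | r = 2) = (8/10)(2/10)(2/10) = 0.032; P(data | r = 3) = (7/10)(3/10)(3/10) = 0.063; P(data | r = 4) = (6/10)(4/10)(4/10) = 0.096; P(data | r = 5) = (5/10)(5/10)(5/10) = 0.125; P(data | r = 7) = (3/10)(7/10)(7/10) = 0.147; P(data | r = 9) = (1/10)(9/10)(9/10) = 0.081.
Multiplying each by its prior: 1/6 · 0.032 = 0.0053333, 1/6 · 0.063 = 0.0105, 1/6 · 0.096 = 0.016, 1/6 · 0.125 = 0.020833, 1/6 · 0.147 = 0.0245, 1/6 · 0.081 = 0.0135; summing to 0.090667.
Normalising, the posterior is P(r = 2 | data) = 0.058824, P(r = 3 | data) = 0.11581, P(r = 4 | data) = 0.17647, P(r = 5 | data) = 0.22978, P(r = 7 | data) = 0.27022, P(r = 9 | data) = 0.1489.
Averaging over the posterior, P(blue next | data) = (1/5)(0.058824) + (3/10)(0.11581) + (2/5)(0.17647) + (1/2)(0.22978) + (7/10)(0.27022) + (9/10)(0.1489) = 0.55515.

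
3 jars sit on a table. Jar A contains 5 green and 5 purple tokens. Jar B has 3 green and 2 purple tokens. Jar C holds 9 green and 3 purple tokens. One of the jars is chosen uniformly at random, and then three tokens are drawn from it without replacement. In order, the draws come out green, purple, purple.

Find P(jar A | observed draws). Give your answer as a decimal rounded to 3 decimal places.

Compute the likelihood of the observed sequence for each case: P(data | jar A) = (5/10)(5/9)(4/8) = 0.13889; P(data | jar B) = (3/5)(2/4)(1/3) = 0.1; P(data | jar C) = (9/12)(3/11)(2/10) = 0.040909.
Weighting by the prior gives 1/3 · 0.13889 = 0.046296, 1/3 · 0.1 = 0.033333, 1/3 · 0.040909 = 0.013636; summing to 0.093266.
By Bayes' rule, P(jar A | data) = (0.046296) / (0.093266) = 0.49639.

0.496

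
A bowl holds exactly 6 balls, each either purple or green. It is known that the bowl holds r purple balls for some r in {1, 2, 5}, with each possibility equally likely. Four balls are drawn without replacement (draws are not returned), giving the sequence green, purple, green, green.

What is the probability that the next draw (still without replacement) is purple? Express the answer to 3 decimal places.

Under each hypothesis, the probability of the observed sequence is: P(data | r = 1) = (5/6)(1/5)(4/4)(3/3) = 1/6; P(data | r = 2) = (4/6)(2/5)(3/4)(2/3) = 2/15; P(data | r = 5) = (1/6)(5/5)(0/4) = 0.
Multiplying each by its prior: 1/3 · 1/6 = 1/18, 1/3 · 2/15 = 2/45, 1/3 · 0 = 0; summing to 1/10.
The posterior is then P(r = 1 | data) = 5/9, P(r = 2 | data) = 4/9, P(r = 5 | data) = 0.
So P(purple next | data) = Σ P(purple next | H) P(H | data) = (0)(5/9) + (1/2)(4/9) = 2/9.

0.222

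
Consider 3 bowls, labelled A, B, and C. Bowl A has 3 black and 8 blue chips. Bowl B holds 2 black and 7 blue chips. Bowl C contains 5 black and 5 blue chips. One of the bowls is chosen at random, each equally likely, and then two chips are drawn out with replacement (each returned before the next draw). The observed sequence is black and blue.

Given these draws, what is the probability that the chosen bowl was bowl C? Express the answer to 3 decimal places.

0.402

For each hypothesis, P(data | H) works out to: P(data | bowl A) = (3/11)(8/11) = 0.19835; P(data | bowl B) = (2/9)(7/9) = 0.17284; P(data | bowl C) = (5/10)(5/10) = 0.25.
Multiplying each by its prior: 1/3 · 0.19835 = 0.066116, 1/3 · 0.17284 = 0.057613, 1/3 · 0.25 = 0.083333; summing to 0.20706.
So P(bowl C | data) = (0.083333) / (0.20706) = 0.40246.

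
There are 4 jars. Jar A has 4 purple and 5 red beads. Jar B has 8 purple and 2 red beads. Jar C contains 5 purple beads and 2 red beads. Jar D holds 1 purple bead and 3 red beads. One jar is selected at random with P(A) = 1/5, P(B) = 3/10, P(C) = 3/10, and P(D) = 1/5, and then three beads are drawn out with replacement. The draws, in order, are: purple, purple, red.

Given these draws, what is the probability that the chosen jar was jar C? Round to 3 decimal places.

For each hypothesis, P(data | H) works out to: P(data | jar A) = (4/9)(4/9)(5/9) = 0.10974; P(data | jar B) = (8/10)(8/10)(2/10) = 0.128; P(data | jar C) = (5/7)(5/7)(2/7) = 0.14577; P(data | jar D) = (1/4)(1/4)(3/4) = 0.046875.
The prior-weighted likelihoods are 1/5 · 0.10974 = 0.021948, 3/10 · 0.128 = 0.0384, 3/10 · 0.14577 = 0.043732, 1/5 · 0.046875 = 0.009375; these sum to 0.11345.
By Bayes' rule, P(jar C | data) = (0.043732) / (0.11345) = 0.38546.

0.385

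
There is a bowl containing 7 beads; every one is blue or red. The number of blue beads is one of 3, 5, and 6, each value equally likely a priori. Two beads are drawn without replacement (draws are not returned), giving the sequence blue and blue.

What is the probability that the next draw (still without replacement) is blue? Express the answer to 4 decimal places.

Under each hypothesis, the probability of the observed sequence is: P(data | r = 3) = (3/7)(2/6) = 1/7; P(data | r = 5) = (5/7)(4/6) = 10/21; P(data | r = 6) = (6/7)(5/6) = 5/7.
Multiplying each by its prior: 1/3 · 1/7 = 1/21, 1/3 · 10/21 = 10/63, 1/3 · 5/7 = 5/21; summing to 4/9.
Normalising, the posterior is P(r = 3 | data) = 3/28, P(r = 5 | data) = 5/14, P(r = 6 | data) = 15/28.
So P(blue next | data) = Σ P(blue next | H) P(H | data) = (1/5)(3/28) + (3/5)(5/14) + (4/5)(15/28) = 93/140.

0.6643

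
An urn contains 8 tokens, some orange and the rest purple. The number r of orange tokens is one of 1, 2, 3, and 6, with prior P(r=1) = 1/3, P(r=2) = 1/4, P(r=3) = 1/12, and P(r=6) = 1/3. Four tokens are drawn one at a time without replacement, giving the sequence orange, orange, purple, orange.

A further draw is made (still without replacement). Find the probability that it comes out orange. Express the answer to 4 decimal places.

0.7273

For each hypothesis, P(data | H) works out to: P(data | r = 1) = (1/8)(0/7) = 0; P(data | r = 2) = (2/8)(1/7)(6/6)(0/5) = 0; P(data | r = 3) = (3/8)(2/7)(5/6)(1/5) = 1/56; P(data | r = 6) = (6/8)(5/7)(2/6)(4/5) = 1/7.
The prior-weighted likelihoods are 1/3 · 0 = 0, 1/4 · 0 = 0, 1/12 · 1/56 = 1/672, 1/3 · 1/7 = 1/21; with total 11/224.
Dividing through by the total gives posterior P(r = 1 | data) = 0, P(r = 2 | data) = 0, P(r = 3 | data) = 1/33, P(r = 6 | data) = 32/33.
The predictive probability is P(orange next | data) = (0)(1/33) + (3/4)(32/33) = 8/11.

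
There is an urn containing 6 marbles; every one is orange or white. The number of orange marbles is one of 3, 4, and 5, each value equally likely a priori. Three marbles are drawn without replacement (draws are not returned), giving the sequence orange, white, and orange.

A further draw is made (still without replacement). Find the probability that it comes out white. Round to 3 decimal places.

0.323

Compute the likelihood of the observed sequence for each case: P(data | r = 3) = (3/6)(3/5)(2/4) = 3/20; P(data | r = 4) = (4/6)(2/5)(3/4) = 1/5; P(data | r = 5) = (5/6)(1/5)(4/4) = 1/6.
Multiplying each by its prior: 1/3 · 3/20 = 1/20, 1/3 · 1/5 = 1/15, 1/3 · 1/6 = 1/18; these sum to 31/180.
Dividing through by the total gives posterior P(r = 3 | data) = 9/31, P(r = 4 | data) = 12/31, P(r = 5 | data) = 10/31.
The predictive probability is P(white next | data) = (2/3)(9/31) + (1/3)(12/31) + (0)(10/31) = 10/31.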